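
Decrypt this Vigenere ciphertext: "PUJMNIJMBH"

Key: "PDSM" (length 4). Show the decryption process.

Step 1: Key 'PDSM' has length 4. Extended key: PDSMPDSMPD
Step 2: Decrypt each position:
  P(15) - P(15) = 0 = A
  U(20) - D(3) = 17 = R
  J(9) - S(18) = 17 = R
  M(12) - M(12) = 0 = A
  N(13) - P(15) = 24 = Y
  I(8) - D(3) = 5 = F
  J(9) - S(18) = 17 = R
  M(12) - M(12) = 0 = A
  B(1) - P(15) = 12 = M
  H(7) - D(3) = 4 = E
Plaintext: ARRAYFRAME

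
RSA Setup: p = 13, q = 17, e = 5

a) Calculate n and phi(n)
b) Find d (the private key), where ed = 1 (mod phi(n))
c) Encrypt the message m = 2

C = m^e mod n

Step 1: n = 13 * 17 = 221.
Step 2: phi(n) = (13-1)(17-1) = 12 * 16 = 192.
Step 3: Find d = 5^(-1) mod 192 = 77.
  Verify: 5 * 77 = 385 = 1 (mod 192).
Step 4: C = 2^5 mod 221 = 32.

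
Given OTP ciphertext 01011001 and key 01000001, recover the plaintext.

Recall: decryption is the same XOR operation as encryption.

Step 1: XOR ciphertext with key:
  Ciphertext: 01011001
  Key:        01000001
  XOR:        00011000
Step 2: Plaintext = 00011000 = 24 in decimal.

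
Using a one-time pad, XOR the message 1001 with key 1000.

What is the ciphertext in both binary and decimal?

Step 1: Write out the XOR operation bit by bit:
  Message: 1001
  Key:     1000
  XOR:     0001
Step 2: Convert to decimal: 0001 = 1.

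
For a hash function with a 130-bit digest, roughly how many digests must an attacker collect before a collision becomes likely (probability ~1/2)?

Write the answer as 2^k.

Step 1: The birthday paradox gives collision probability ~50% after sqrt(2^n) = 2^(n/2) hashes.
Step 2: For 130-bit output: 2^(130/2) = 2^65.
Step 3: Approximately 2^65 hash computations needed.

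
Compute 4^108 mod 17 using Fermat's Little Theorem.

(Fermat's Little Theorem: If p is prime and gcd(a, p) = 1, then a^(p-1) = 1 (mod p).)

Step 1: Since 17 is prime, by Fermat's Little Theorem: 4^16 = 1 (mod 17).
Step 2: Reduce exponent: 108 mod 16 = 12.
Step 3: So 4^108 = 4^12 (mod 17).
Step 4: 4^12 mod 17 = 1.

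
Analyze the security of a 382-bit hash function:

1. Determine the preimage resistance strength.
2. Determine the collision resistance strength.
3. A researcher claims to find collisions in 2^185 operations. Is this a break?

Step 1: Preimage resistance requires brute-force of 2^382 operations.
Step 2: Collision resistance (birthday bound) = 2^(382/2) = 2^191.
Step 3: The claimed attack costs 2^185 operations.
Step 4: Since 2^185 < 2^191, the claimed attack beats the generic birthday bound, so collision resistance is broken.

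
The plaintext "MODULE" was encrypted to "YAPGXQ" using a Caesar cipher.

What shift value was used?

Step 1: Compare first letters: M (position 12) -> Y (position 24).
Step 2: Shift = (24 - 12) mod 26 = 12.
The shift value is 12.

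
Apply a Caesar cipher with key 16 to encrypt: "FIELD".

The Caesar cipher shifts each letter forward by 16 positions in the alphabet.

Step 1: For each letter, shift forward by 16 positions (mod 26).
  F (position 5) -> position (5+16) mod 26 = 21 -> V
  I (position 8) -> position (8+16) mod 26 = 24 -> Y
  E (position 4) -> position (4+16) mod 26 = 20 -> U
  L (position 11) -> position (11+16) mod 26 = 1 -> B
  D (position 3) -> position (3+16) mod 26 = 19 -> T
Result: VYUBT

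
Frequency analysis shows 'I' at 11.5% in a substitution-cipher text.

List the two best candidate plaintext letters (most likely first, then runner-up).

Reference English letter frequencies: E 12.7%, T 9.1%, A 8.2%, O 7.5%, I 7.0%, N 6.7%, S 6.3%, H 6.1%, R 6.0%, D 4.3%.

Step 1: Observed frequency of 'I' is 11.5%.
Step 2: Compute distances to each reference frequency and sort:
  E (12.7%): difference = 1.2% <-- BEST
  T (9.1%): difference = 2.4% <-- RUNNER-UP
  A (8.2%): difference = 3.3%
  O (7.5%): difference = 4.0%
  I (7.0%): difference = 4.5%
Step 3: Most likely is 'E' (12.7%, diff 1.2%); second most likely is 'T' (9.1%, diff 2.4%).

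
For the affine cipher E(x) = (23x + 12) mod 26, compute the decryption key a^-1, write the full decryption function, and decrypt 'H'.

Step 1: Find a^-1, the modular inverse of 23 mod 26.
Step 2: We need 23 * a^-1 = 1 (mod 26).
Step 3: 23 * 17 = 391 = 15 * 26 + 1, so a^-1 = 17.
Step 4: D(y) = 17(y - 12) mod 26.
Step 5: Apply to 'H' (y = 7): D(7) = 17 * (7 - 12) mod 26 = 17 * -5 mod 26 = 19 -> 'T'.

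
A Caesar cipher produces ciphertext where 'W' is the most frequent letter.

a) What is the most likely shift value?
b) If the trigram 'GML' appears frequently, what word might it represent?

Step 1: In English, 'E' is the most frequent letter (12.7%).
Step 2: The most frequent ciphertext letter is 'W' (position 22).
Step 3: Shift = (22 - 4) mod 26 = 18.
Step 4: Decrypt 'GML' by shifting back 18:
  G -> O
  M -> U
  L -> T
Step 5: 'GML' decrypts to 'OUT'.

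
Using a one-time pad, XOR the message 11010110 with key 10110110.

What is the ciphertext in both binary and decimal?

Step 1: Write out the XOR operation bit by bit:
  Message: 11010110
  Key:     10110110
  XOR:     01100000
Step 2: Convert to decimal: 01100000 = 96.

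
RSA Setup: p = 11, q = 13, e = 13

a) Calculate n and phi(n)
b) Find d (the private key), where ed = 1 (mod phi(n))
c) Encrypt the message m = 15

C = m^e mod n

Step 1: n = 11 * 13 = 143.
Step 2: phi(n) = (11-1)(13-1) = 10 * 12 = 120.
Step 3: Find d = 13^(-1) mod 120 = 37.
  Verify: 13 * 37 = 481 = 1 (mod 120).
Step 4: C = 15^13 mod 143 = 119.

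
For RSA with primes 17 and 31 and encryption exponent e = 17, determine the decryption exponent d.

Step 1: n = 17 * 31 = 527.
Step 2: phi(n) = 16 * 30 = 480.
Step 3: Find d such that 17 * d = 1 (mod 480).
Step 4: d = 17^(-1) mod 480 = 113.
Verification: 17 * 113 = 1921 = 4 * 480 + 1.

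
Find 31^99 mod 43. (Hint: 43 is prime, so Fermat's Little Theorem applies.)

Step 1: Since 43 is prime, by Fermat's Little Theorem: 31^42 = 1 (mod 43).
Step 2: Reduce exponent: 99 mod 42 = 15.
Step 3: So 31^99 = 31^15 (mod 43).
Step 4: 31^15 mod 43 = 41.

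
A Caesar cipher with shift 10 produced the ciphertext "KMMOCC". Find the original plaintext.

Step 1: Reverse the shift by subtracting 10 from each letter position.
  K (position 10) -> position (10-10) mod 26 = 0 -> A
  M (position 12) -> position (12-10) mod 26 = 2 -> C
  M (position 12) -> position (12-10) mod 26 = 2 -> C
  O (position 14) -> position (14-10) mod 26 = 4 -> E
  C (position 2) -> position (2-10) mod 26 = 18 -> S
  C (position 2) -> position (2-10) mod 26 = 18 -> S
Decrypted message: ACCESS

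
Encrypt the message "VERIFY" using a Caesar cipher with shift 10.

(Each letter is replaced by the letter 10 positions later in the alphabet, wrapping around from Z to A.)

Step 1: For each letter, shift forward by 10 positions (mod 26).
  V (position 21) -> position (21+10) mod 26 = 5 -> F
  E (position 4) -> position (4+10) mod 26 = 14 -> O
  R (position 17) -> position (17+10) mod 26 = 1 -> B
  I (position 8) -> position (8+10) mod 26 = 18 -> S
  F (position 5) -> position (5+10) mod 26 = 15 -> P
  Y (position 24) -> position (24+10) mod 26 = 8 -> I
Result: FOBSPI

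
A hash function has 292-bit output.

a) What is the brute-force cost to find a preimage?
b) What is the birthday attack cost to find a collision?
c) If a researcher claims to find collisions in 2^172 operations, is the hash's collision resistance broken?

Step 1: Preimage resistance requires brute-force of 2^292 operations.
Step 2: Collision resistance (birthday bound) = 2^(292/2) = 2^146.
Step 3: The claimed attack costs 2^172 operations.
Step 4: Since 2^172 >= 2^146, the claimed attack is no faster than the generic birthday attack, so this does not break collision resistance.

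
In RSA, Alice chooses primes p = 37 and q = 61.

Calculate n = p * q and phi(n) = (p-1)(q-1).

Step 1: n = p * q = 37 * 61 = 2257.
Step 2: phi(n) = (p-1)(q-1) = 36 * 60 = 2160.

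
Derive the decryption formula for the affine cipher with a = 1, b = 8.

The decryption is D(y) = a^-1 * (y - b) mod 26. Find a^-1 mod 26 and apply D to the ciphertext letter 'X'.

Step 1: Find a^-1, the modular inverse of 1 mod 26.
Step 2: We need 1 * a^-1 = 1 (mod 26).
Step 3: 1 * 1 = 1 = 0 * 26 + 1, so a^-1 = 1.
Step 4: D(y) = 1(y - 8) mod 26.
Step 5: Apply to 'X' (y = 23): D(23) = 1 * (23 - 8) mod 26 = 1 * 15 mod 26 = 15 -> 'P'.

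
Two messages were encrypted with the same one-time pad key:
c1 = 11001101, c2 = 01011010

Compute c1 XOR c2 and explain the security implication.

Step 1: c1 XOR c2 = (m1 XOR k) XOR (m2 XOR k).
Step 2: By XOR associativity/commutativity: = m1 XOR m2 XOR k XOR k = m1 XOR m2.
Step 3: 11001101 XOR 01011010 = 10010111 = 151.
Step 4: The key cancels out! An attacker learns m1 XOR m2 = 151, revealing the relationship between plaintexts.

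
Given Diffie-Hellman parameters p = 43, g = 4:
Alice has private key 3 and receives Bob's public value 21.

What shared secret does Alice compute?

Step 1: s = B^a mod p = 21^3 mod 43.
  21^1 mod 43 = 21
  21^2 mod 43 = (21 * 21) mod 43 = 11
  21^3 mod 43 = (11 * 21) mod 43 = 16
Result: shared secret = 16.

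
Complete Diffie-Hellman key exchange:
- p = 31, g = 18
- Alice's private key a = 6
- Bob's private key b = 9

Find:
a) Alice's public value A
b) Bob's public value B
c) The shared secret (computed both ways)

Step 1: A = g^a mod p = 18^6 mod 31 = 16.
Step 2: B = g^b mod p = 18^9 mod 31 = 2.
Step 3: Alice computes s = B^a mod p = 2^6 mod 31 = 2.
Step 4: Bob computes s = A^b mod p = 16^9 mod 31 = 2.
Both sides agree: shared secret = 2.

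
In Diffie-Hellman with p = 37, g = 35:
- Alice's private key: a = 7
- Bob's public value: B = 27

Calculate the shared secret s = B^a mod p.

Step 1: s = B^a mod p = 27^7 mod 37.
  27^1 mod 37 = 27
  27^2 mod 37 = (27 * 27) mod 37 = 26
  27^3 mod 37 = (26 * 27) mod 37 = 36
  27^4 mod 37 = (36 * 27) mod 37 = 10
  27^5 mod 37 = (10 * 27) mod 37 = 11
  27^6 mod 37 = (11 * 27) mod 37 = 1
  27^7 mod 37 = (1 * 27) mod 37 = 27
Result: shared secret = 27.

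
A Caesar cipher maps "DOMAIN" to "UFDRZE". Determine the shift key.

Step 1: Compare first letters: D (position 3) -> U (position 20).
Step 2: Shift = (20 - 3) mod 26 = 17.
The shift value is 17.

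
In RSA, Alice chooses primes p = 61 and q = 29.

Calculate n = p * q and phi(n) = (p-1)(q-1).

Step 1: n = p * q = 61 * 29 = 1769.
Step 2: phi(n) = (p-1)(q-1) = 60 * 28 = 1680.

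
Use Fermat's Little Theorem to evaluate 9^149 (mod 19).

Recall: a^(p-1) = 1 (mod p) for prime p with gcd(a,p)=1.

Step 1: Since 19 is prime, by Fermat's Little Theorem: 9^18 = 1 (mod 19).
Step 2: Reduce exponent: 149 mod 18 = 5.
Step 3: So 9^149 = 9^5 (mod 19).
Step 4: 9^5 mod 19 = 16.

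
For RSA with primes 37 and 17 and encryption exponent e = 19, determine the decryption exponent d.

Step 1: n = 37 * 17 = 629.
Step 2: phi(n) = 36 * 16 = 576.
Step 3: Find d such that 19 * d = 1 (mod 576).
Step 4: d = 19^(-1) mod 576 = 91.
Verification: 19 * 91 = 1729 = 3 * 576 + 1.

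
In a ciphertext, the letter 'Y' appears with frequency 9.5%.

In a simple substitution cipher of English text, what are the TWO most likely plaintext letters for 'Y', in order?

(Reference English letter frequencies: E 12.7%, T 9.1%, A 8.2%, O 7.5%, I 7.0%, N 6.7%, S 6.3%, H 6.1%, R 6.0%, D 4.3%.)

Step 1: Observed frequency of 'Y' is 9.5%.
Step 2: Compute distances to each reference frequency and sort:
  T (9.1%): difference = 0.4% <-- BEST
  A (8.2%): difference = 1.3% <-- RUNNER-UP
  O (7.5%): difference = 2.0%
  I (7.0%): difference = 2.5%
  N (6.7%): difference = 2.8%
Step 3: Most likely is 'T' (9.1%, diff 0.4%); second most likely is 'A' (8.2%, diff 1.3%).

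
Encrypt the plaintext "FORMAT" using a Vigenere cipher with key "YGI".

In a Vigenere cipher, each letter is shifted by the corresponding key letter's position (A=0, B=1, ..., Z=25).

Step 1: Repeat key to match plaintext length:
  Plaintext: FORMAT
  Key:       YGIYGI
Step 2: Encrypt each letter:
  F(5) + Y(24) = (5+24) mod 26 = 3 = D
  O(14) + G(6) = (14+6) mod 26 = 20 = U
  R(17) + I(8) = (17+8) mod 26 = 25 = Z
  M(12) + Y(24) = (12+24) mod 26 = 10 = K
  A(0) + G(6) = (0+6) mod 26 = 6 = G
  T(19) + I(8) = (19+8) mod 26 = 1 = B
Ciphertext: DUZKGB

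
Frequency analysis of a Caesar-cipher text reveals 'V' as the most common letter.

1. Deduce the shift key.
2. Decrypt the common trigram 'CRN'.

Step 1: In English, 'E' is the most frequent letter (12.7%).
Step 2: The most frequent ciphertext letter is 'V' (position 21).
Step 3: Shift = (21 - 4) mod 26 = 17.
Step 4: Decrypt 'CRN' by shifting back 17:
  C -> L
  R -> A
  N -> W
Step 5: 'CRN' decrypts to 'LAW'.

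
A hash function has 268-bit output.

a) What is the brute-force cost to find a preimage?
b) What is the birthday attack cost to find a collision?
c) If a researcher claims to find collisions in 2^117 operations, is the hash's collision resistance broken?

Step 1: Preimage resistance requires brute-force of 2^268 operations.
Step 2: Collision resistance (birthday bound) = 2^(268/2) = 2^134.
Step 3: The claimed attack costs 2^117 operations.
Step 4: Since 2^117 < 2^134, the claimed attack beats the generic birthday bound, so collision resistance is broken.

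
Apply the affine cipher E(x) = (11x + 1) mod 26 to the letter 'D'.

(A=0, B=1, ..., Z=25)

Step 1: Convert 'D' to number: x = 3.
Step 2: E(3) = (11 * 3 + 1) mod 26 = 34 mod 26 = 8.
Step 3: Convert 8 back to letter: I.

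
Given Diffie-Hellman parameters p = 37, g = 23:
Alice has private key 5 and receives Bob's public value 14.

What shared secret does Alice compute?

Step 1: s = B^a mod p = 14^5 mod 37.
  14^1 mod 37 = 14
  14^2 mod 37 = (14 * 14) mod 37 = 11
  14^3 mod 37 = (11 * 14) mod 37 = 6
  14^4 mod 37 = (6 * 14) mod 37 = 10
  14^5 mod 37 = (10 * 14) mod 37 = 29
Result: shared secret = 29.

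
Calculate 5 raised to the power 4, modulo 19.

Step 1: Compute 5^4 mod 19 step by step, reducing modulo 19 at each step.
  5^1 mod 19 = 5
  5^2 mod 19 = (5 * 5) mod 19 = 6
  5^3 mod 19 = (6 * 5) mod 19 = 11
  5^4 mod 19 = (11 * 5) mod 19 = 17
Step 2: Result = 17.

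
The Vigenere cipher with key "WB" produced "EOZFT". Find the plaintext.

Step 1: Extend key: WBWBW
Step 2: Decrypt each letter (c - k) mod 26:
  E(4) - W(22) = (4-22) mod 26 = 8 = I
  O(14) - B(1) = (14-1) mod 26 = 13 = N
  Z(25) - W(22) = (25-22) mod 26 = 3 = D
  F(5) - B(1) = (5-1) mod 26 = 4 = E
  T(19) - W(22) = (19-22) mod 26 = 23 = X
Plaintext: INDEX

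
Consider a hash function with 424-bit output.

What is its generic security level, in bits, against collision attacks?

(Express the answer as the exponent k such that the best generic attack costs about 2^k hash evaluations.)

Step 1: The hash has a 424-bit output.
Step 2: Collision resistance means it should be infeasible to find any x != y with h(x) = h(y).
By the birthday bound, a generic collision search succeeds after about sqrt(2^424) = 2^(424/2) = 2^212 evaluations.
Step 3: Security level = 212 bits.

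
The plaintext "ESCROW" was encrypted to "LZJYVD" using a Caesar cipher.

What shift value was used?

Step 1: Compare first letters: E (position 4) -> L (position 11).
Step 2: Shift = (11 - 4) mod 26 = 7.
The shift value is 7.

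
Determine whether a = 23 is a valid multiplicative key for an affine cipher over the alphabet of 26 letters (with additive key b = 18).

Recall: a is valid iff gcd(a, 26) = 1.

Step 1: Compute gcd(23, 26).
Step 2: gcd(23, 26) = 1.
Since gcd = 1, 23 is coprime with 26, so it is a valid key.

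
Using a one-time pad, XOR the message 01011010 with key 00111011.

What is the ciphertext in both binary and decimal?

Step 1: Write out the XOR operation bit by bit:
  Message: 01011010
  Key:     00111011
  XOR:     01100001
Step 2: Convert to decimal: 01100001 = 97.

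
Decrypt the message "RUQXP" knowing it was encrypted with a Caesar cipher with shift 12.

Step 1: Reverse the shift by subtracting 12 from each letter position.
  R (position 17) -> position (17-12) mod 26 = 5 -> F
  U (position 20) -> position (20-12) mod 26 = 8 -> I
  Q (position 16) -> position (16-12) mod 26 = 4 -> E
  X (position 23) -> position (23-12) mod 26 = 11 -> L
  P (position 15) -> position (15-12) mod 26 = 3 -> D
Decrypted message: FIELD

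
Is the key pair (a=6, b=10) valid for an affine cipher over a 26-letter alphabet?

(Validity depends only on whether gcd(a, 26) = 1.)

Step 1: Compute gcd(6, 26).
Step 2: gcd(6, 26) = 2.
Since gcd = 2 != 1, 6 shares a common factor with 26, so it cannot be used.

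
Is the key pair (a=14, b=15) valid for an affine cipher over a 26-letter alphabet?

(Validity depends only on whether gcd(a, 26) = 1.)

Step 1: Compute gcd(14, 26).
Step 2: gcd(14, 26) = 2.
Since gcd = 2 != 1, 14 shares a common factor with 26, so it cannot be used.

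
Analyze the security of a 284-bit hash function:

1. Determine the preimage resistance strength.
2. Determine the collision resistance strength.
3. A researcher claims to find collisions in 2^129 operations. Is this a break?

Step 1: Preimage resistance requires brute-force of 2^284 operations.
Step 2: Collision resistance (birthday bound) = 2^(284/2) = 2^142.
Step 3: The claimed attack costs 2^129 operations.
Step 4: Since 2^129 < 2^142, the claimed attack beats the generic birthday bound, so collision resistance is broken.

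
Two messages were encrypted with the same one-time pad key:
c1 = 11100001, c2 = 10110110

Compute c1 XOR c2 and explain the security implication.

Step 1: c1 XOR c2 = (m1 XOR k) XOR (m2 XOR k).
Step 2: By XOR associativity/commutativity: = m1 XOR m2 XOR k XOR k = m1 XOR m2.
Step 3: 11100001 XOR 10110110 = 01010111 = 87.
Step 4: The key cancels out! An attacker learns m1 XOR m2 = 87, revealing the relationship between plaintexts.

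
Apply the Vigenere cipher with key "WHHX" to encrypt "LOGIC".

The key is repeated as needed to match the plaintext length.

Step 1: Repeat key to match plaintext length:
  Plaintext: LOGIC
  Key:       WHHXW
Step 2: Encrypt each letter:
  L(11) + W(22) = (11+22) mod 26 = 7 = H
  O(14) + H(7) = (14+7) mod 26 = 21 = V
  G(6) + H(7) = (6+7) mod 26 = 13 = N
  I(8) + X(23) = (8+23) mod 26 = 5 = F
  C(2) + W(22) = (2+22) mod 26 = 24 = Y
Ciphertext: HVNFY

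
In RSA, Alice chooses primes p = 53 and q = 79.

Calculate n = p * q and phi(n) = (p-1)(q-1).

Step 1: n = p * q = 53 * 79 = 4187.
Step 2: phi(n) = (p-1)(q-1) = 52 * 78 = 4056.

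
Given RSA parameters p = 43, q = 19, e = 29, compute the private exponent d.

Step 1: n = 43 * 19 = 817.
Step 2: phi(n) = 42 * 18 = 756.
Step 3: Find d such that 29 * d = 1 (mod 756).
Step 4: d = 29^(-1) mod 756 = 365.
Verification: 29 * 365 = 10585 = 14 * 756 + 1.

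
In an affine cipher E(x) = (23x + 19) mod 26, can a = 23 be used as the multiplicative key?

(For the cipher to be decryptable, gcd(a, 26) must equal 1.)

Step 1: Compute gcd(23, 26).
Step 2: gcd(23, 26) = 1.
Since gcd = 1, 23 is coprime with 26, so it is a valid key.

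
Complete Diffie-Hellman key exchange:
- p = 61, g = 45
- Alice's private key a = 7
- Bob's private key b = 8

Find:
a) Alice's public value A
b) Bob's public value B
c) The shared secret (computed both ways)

Step 1: A = g^a mod p = 45^7 mod 61 = 46.
Step 2: B = g^b mod p = 45^8 mod 61 = 57.
Step 3: Alice computes s = B^a mod p = 57^7 mod 61 = 25.
Step 4: Bob computes s = A^b mod p = 46^8 mod 61 = 25.
Both sides agree: shared secret = 25.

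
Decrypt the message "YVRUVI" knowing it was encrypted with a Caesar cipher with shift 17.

Step 1: Reverse the shift by subtracting 17 from each letter position.
  Y (position 24) -> position (24-17) mod 26 = 7 -> H
  V (position 21) -> position (21-17) mod 26 = 4 -> E
  R (position 17) -> position (17-17) mod 26 = 0 -> A
  U (position 20) -> position (20-17) mod 26 = 3 -> D
  V (position 21) -> position (21-17) mod 26 = 4 -> E
  I (position 8) -> position (8-17) mod 26 = 17 -> R
Decrypted message: HEADER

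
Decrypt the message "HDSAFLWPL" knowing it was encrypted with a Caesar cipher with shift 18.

Step 1: Reverse the shift by subtracting 18 from each letter position.
  H (position 7) -> position (7-18) mod 26 = 15 -> P
  D (position 3) -> position (3-18) mod 26 = 11 -> L
  S (position 18) -> position (18-18) mod 26 = 0 -> A
  A (position 0) -> position (0-18) mod 26 = 8 -> I
  F (position 5) -> position (5-18) mod 26 = 13 -> N
  L (position 11) -> position (11-18) mod 26 = 19 -> T
  W (position 22) -> position (22-18) mod 26 = 4 -> E
  P (position 15) -> position (15-18) mod 26 = 23 -> X
  L (position 11) -> position (11-18) mod 26 = 19 -> T
Decrypted message: PLAINTEXT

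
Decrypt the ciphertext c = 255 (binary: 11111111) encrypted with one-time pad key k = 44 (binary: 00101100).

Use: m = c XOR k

Step 1: XOR ciphertext with key:
  Ciphertext: 11111111
  Key:        00101100
  XOR:        11010011
Step 2: Plaintext = 11010011 = 211 in decimal.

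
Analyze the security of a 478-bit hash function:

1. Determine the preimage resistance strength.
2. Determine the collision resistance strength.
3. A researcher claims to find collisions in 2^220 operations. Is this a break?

Step 1: Preimage resistance requires brute-force of 2^478 operations.
Step 2: Collision resistance (birthday bound) = 2^(478/2) = 2^239.
Step 3: The claimed attack costs 2^220 operations.
Step 4: Since 2^220 < 2^239, the claimed attack beats the generic birthday bound, so collision resistance is broken.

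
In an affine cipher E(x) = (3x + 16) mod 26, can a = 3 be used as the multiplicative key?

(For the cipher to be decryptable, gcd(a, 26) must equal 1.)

Step 1: Compute gcd(3, 26).
Step 2: gcd(3, 26) = 1.
Since gcd = 1, 3 is coprime with 26, so it is a valid key.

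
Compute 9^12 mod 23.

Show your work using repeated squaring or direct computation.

Step 1: Compute 9^12 mod 23 step by step, reducing modulo 23 at each step.
  9^1 mod 23 = 9
  9^2 mod 23 = (9 * 9) mod 23 = 12
  9^3 mod 23 = (12 * 9) mod 23 = 16
  9^4 mod 23 = (16 * 9) mod 23 = 6
  9^5 mod 23 = (6 * 9) mod 23 = 8
  9^6 mod 23 = (8 * 9) mod 23 = 3
  9^7 mod 23 = (3 * 9) mod 23 = 4
  9^8 mod 23 = (4 * 9) mod 23 = 13
  9^9 mod 23 = (13 * 9) mod 23 = 2
  9^10 mod 23 = (2 * 9) mod 23 = 18
  9^11 mod 23 = (18 * 9) mod 23 = 1
  9^12 mod 23 = (1 * 9) mod 23 = 9
Step 2: Result = 9.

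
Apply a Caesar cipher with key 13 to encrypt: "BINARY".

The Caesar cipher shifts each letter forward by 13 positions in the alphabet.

Step 1: For each letter, shift forward by 13 positions (mod 26).
  B (position 1) -> position (1+13) mod 26 = 14 -> O
  I (position 8) -> position (8+13) mod 26 = 21 -> V
  N (position 13) -> position (13+13) mod 26 = 0 -> A
  A (position 0) -> position (0+13) mod 26 = 13 -> N
  R (position 17) -> position (17+13) mod 26 = 4 -> E
  Y (position 24) -> position (24+13) mod 26 = 11 -> L
Result: OVANEL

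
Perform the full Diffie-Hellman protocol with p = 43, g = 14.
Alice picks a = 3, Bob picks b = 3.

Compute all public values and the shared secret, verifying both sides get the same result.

Step 1: A = g^a mod p = 14^3 mod 43 = 35.
Step 2: B = g^b mod p = 14^3 mod 43 = 35.
Step 3: Alice computes s = B^a mod p = 35^3 mod 43 = 4.
Step 4: Bob computes s = A^b mod p = 35^3 mod 43 = 4.
Both sides agree: shared secret = 4.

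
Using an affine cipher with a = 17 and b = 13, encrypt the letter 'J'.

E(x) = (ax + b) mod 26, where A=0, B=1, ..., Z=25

Step 1: Convert 'J' to number: x = 9.
Step 2: E(9) = (17 * 9 + 13) mod 26 = 166 mod 26 = 10.
Step 3: Convert 10 back to letter: K.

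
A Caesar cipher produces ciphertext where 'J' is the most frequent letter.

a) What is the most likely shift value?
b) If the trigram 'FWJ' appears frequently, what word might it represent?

Step 1: In English, 'E' is the most frequent letter (12.7%).
Step 2: The most frequent ciphertext letter is 'J' (position 9).
Step 3: Shift = (9 - 4) mod 26 = 5.
Step 4: Decrypt 'FWJ' by shifting back 5:
  F -> A
  W -> R
  J -> E
Step 5: 'FWJ' decrypts to 'ARE'.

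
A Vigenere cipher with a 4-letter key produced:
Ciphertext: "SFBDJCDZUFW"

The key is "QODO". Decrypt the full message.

Step 1: Key 'QODO' has length 4. Extended key: QODOQODOQOD
Step 2: Decrypt each position:
  S(18) - Q(16) = 2 = C
  F(5) - O(14) = 17 = R
  B(1) - D(3) = 24 = Y
  D(3) - O(14) = 15 = P
  J(9) - Q(16) = 19 = T
  C(2) - O(14) = 14 = O
  D(3) - D(3) = 0 = A
  Z(25) - O(14) = 11 = L
  U(20) - Q(16) = 4 = E
  F(5) - O(14) = 17 = R
  W(22) - D(3) = 19 = T
Plaintext: CRYPTOALERT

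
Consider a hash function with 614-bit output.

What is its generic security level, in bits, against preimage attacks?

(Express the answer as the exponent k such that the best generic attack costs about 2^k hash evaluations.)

Step 1: The hash has a 614-bit output.
Step 2: Preimage resistance means: given a digest h(x), it should be infeasible to find any input that hashes to it.
With a 614-bit output there are 2^614 possible digests, so a generic brute-force preimage search costs about 2^614 evaluations.
Step 3: Security level = 614 bits.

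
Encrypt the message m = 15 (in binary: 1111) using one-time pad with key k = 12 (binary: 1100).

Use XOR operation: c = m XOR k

Step 1: Write out the XOR operation bit by bit:
  Message: 1111
  Key:     1100
  XOR:     0011
Step 2: Convert to decimal: 0011 = 3.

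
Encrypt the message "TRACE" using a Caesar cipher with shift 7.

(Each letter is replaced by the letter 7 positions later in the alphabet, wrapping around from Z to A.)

Step 1: For each letter, shift forward by 7 positions (mod 26).
  T (position 19) -> position (19+7) mod 26 = 0 -> A
  R (position 17) -> position (17+7) mod 26 = 24 -> Y
  A (position 0) -> position (0+7) mod 26 = 7 -> H
  C (position 2) -> position (2+7) mod 26 = 9 -> J
  E (position 4) -> position (4+7) mod 26 = 11 -> L
Result: AYHJL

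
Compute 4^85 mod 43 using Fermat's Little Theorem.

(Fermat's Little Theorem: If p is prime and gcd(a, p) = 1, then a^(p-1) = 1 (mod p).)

Step 1: Since 43 is prime, by Fermat's Little Theorem: 4^42 = 1 (mod 43).
Step 2: Reduce exponent: 85 mod 42 = 1.
Step 3: So 4^85 = 4^1 (mod 43).
Step 4: 4^1 mod 43 = 4.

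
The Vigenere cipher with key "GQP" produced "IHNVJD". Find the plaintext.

Step 1: Extend key: GQPGQP
Step 2: Decrypt each letter (c - k) mod 26:
  I(8) - G(6) = (8-6) mod 26 = 2 = C
  H(7) - Q(16) = (7-16) mod 26 = 17 = R
  N(13) - P(15) = (13-15) mod 26 = 24 = Y
  V(21) - G(6) = (21-6) mod 26 = 15 = P
  J(9) - Q(16) = (9-16) mod 26 = 19 = T
  D(3) - P(15) = (3-15) mod 26 = 14 = O
Plaintext: CRYPTO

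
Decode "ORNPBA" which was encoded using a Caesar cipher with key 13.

Step 1: Reverse the shift by subtracting 13 from each letter position.
  O (position 14) -> position (14-13) mod 26 = 1 -> B
  R (position 17) -> position (17-13) mod 26 = 4 -> E
  N (position 13) -> position (13-13) mod 26 = 0 -> A
  P (position 15) -> position (15-13) mod 26 = 2 -> C
  B (position 1) -> position (1-13) mod 26 = 14 -> O
  A (position 0) -> position (0-13) mod 26 = 13 -> N
Decrypted message: BEACON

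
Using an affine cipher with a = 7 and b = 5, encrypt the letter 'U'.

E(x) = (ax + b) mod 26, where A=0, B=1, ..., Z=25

Step 1: Convert 'U' to number: x = 20.
Step 2: E(20) = (7 * 20 + 5) mod 26 = 145 mod 26 = 15.
Step 3: Convert 15 back to letter: P.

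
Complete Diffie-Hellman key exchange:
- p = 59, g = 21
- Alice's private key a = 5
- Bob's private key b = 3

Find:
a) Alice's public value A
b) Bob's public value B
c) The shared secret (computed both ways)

Step 1: A = g^a mod p = 21^5 mod 59 = 3.
Step 2: B = g^b mod p = 21^3 mod 59 = 57.
Step 3: Alice computes s = B^a mod p = 57^5 mod 59 = 27.
Step 4: Bob computes s = A^b mod p = 3^3 mod 59 = 27.
Both sides agree: shared secret = 27.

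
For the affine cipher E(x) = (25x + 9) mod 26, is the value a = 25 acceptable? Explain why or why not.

Step 1: Compute gcd(25, 26).
Step 2: gcd(25, 26) = 1.
Since gcd = 1, 25 is coprime with 26, so it is a valid key.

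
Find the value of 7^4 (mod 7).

Step 1: Compute 7^4 mod 7 step by step, reducing modulo 7 at each step.
  7^1 mod 7 = 0
  7^2 mod 7 = (0 * 7) mod 7 = 0
  7^3 mod 7 = (0 * 7) mod 7 = 0
  7^4 mod 7 = (0 * 7) mod 7 = 0
Step 2: Result = 0.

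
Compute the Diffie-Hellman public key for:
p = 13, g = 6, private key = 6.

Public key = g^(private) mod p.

Step 1: A = g^a mod p = 6^6 mod 13.
  6^1 mod 13 = 6
  6^2 mod 13 = (6 * 6) mod 13 = 10
  6^3 mod 13 = (10 * 6) mod 13 = 8
  6^4 mod 13 = (8 * 6) mod 13 = 9
  6^5 mod 13 = (9 * 6) mod 13 = 2
  6^6 mod 13 = (2 * 6) mod 13 = 12
Result: A = 12.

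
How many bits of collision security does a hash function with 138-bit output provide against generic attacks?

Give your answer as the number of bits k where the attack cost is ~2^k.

Step 1: The hash has a 138-bit output.
Step 2: Collision resistance means it should be infeasible to find any x != y with h(x) = h(y).
By the birthday bound, a generic collision search succeeds after about sqrt(2^138) = 2^(138/2) = 2^69 evaluations.
Step 3: Security level = 69 bits.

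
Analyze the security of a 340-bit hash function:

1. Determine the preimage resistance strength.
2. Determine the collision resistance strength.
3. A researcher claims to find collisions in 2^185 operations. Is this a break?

Step 1: Preimage resistance requires brute-force of 2^340 operations.
Step 2: Collision resistance (birthday bound) = 2^(340/2) = 2^170.
Step 3: The claimed attack costs 2^185 operations.
Step 4: Since 2^185 >= 2^170, the claimed attack is no faster than the generic birthday attack, so this does not break collision resistance.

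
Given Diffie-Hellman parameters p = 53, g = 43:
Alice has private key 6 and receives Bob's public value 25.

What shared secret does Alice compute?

Step 1: s = B^a mod p = 25^6 mod 53.
  25^1 mod 53 = 25
  25^2 mod 53 = (25 * 25) mod 53 = 42
  25^3 mod 53 = (42 * 25) mod 53 = 43
  25^4 mod 53 = (43 * 25) mod 53 = 15
  25^5 mod 53 = (15 * 25) mod 53 = 4
  25^6 mod 53 = (4 * 25) mod 53 = 47
Result: shared secret = 47.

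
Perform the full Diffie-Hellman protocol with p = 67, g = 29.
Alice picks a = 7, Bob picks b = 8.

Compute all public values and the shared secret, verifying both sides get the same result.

Step 1: A = g^a mod p = 29^7 mod 67 = 29.
Step 2: B = g^b mod p = 29^8 mod 67 = 37.
Step 3: Alice computes s = B^a mod p = 37^7 mod 67 = 37.
Step 4: Bob computes s = A^b mod p = 29^8 mod 67 = 37.
Both sides agree: shared secret = 37.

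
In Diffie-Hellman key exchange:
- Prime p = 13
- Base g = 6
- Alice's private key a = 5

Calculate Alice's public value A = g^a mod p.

Step 1: A = g^a mod p = 6^5 mod 13.
  6^1 mod 13 = 6
  6^2 mod 13 = (6 * 6) mod 13 = 10
  6^3 mod 13 = (10 * 6) mod 13 = 8
  6^4 mod 13 = (8 * 6) mod 13 = 9
  6^5 mod 13 = (9 * 6) mod 13 = 2
Result: A = 2.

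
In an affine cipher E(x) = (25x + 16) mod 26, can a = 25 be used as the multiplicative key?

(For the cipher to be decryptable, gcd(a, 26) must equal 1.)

Step 1: Compute gcd(25, 26).
Step 2: gcd(25, 26) = 1.
Since gcd = 1, 25 is coprime with 26, so it is a valid key.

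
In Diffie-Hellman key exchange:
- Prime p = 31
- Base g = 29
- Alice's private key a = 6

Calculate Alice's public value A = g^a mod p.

Step 1: A = g^a mod p = 29^6 mod 31.
  29^1 mod 31 = 29
  29^2 mod 31 = (29 * 29) mod 31 = 4
  29^3 mod 31 = (4 * 29) mod 31 = 23
  29^4 mod 31 = (23 * 29) mod 31 = 16
  29^5 mod 31 = (16 * 29) mod 31 = 30
  29^6 mod 31 = (30 * 29) mod 31 = 2
Result: A = 2.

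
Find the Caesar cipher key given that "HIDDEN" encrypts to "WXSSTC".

Step 1: Compare first letters: H (position 7) -> W (position 22).
Step 2: Shift = (22 - 7) mod 26 = 15.
The shift value is 15.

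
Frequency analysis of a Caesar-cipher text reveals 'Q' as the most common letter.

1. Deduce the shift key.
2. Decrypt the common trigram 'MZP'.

Step 1: In English, 'E' is the most frequent letter (12.7%).
Step 2: The most frequent ciphertext letter is 'Q' (position 16).
Step 3: Shift = (16 - 4) mod 26 = 12.
Step 4: Decrypt 'MZP' by shifting back 12:
  M -> A
  Z -> N
  P -> D
Step 5: 'MZP' decrypts to 'AND'.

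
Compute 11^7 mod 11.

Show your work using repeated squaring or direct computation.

Step 1: Compute 11^7 mod 11 step by step, reducing modulo 11 at each step.
  11^1 mod 11 = 0
  11^2 mod 11 = (0 * 11) mod 11 = 0
  11^3 mod 11 = (0 * 11) mod 11 = 0
  11^4 mod 11 = (0 * 11) mod 11 = 0
  11^5 mod 11 = (0 * 11) mod 11 = 0
  11^6 mod 11 = (0 * 11) mod 11 = 0
  11^7 mod 11 = (0 * 11) mod 11 = 0
Step 2: Result = 0.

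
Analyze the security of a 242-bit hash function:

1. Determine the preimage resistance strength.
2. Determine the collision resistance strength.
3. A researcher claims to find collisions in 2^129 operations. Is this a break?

Step 1: Preimage resistance requires brute-force of 2^242 operations.
Step 2: Collision resistance (birthday bound) = 2^(242/2) = 2^121.
Step 3: The claimed attack costs 2^129 operations.
Step 4: Since 2^129 >= 2^121, the claimed attack is no faster than the generic birthday attack, so this does not break collision resistance.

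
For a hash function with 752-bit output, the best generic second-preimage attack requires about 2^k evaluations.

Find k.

Step 1: The hash has a 752-bit output.
Step 2: Second-preimage resistance means: given a specific input x, it should be infeasible to find a different y with h(y) = h(x).
With a 752-bit output, a generic search for a second preimage costs about 2^752 evaluations (each trial matches the fixed target with probability 2^-752).
Step 3: Security level = 752 bits.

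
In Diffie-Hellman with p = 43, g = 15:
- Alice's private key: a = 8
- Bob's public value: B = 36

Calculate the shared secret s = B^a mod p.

Step 1: s = B^a mod p = 36^8 mod 43.
  36^1 mod 43 = 36
  36^2 mod 43 = (36 * 36) mod 43 = 6
  36^3 mod 43 = (6 * 36) mod 43 = 1
  36^4 mod 43 = (1 * 36) mod 43 = 36
  36^5 mod 43 = (36 * 36) mod 43 = 6
  36^6 mod 43 = (6 * 36) mod 43 = 1
  36^7 mod 43 = (1 * 36) mod 43 = 36
  36^8 mod 43 = (36 * 36) mod 43 = 6
Result: shared secret = 6.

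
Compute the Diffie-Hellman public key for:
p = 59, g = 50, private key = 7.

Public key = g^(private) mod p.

Step 1: A = g^a mod p = 50^7 mod 59.
  50^1 mod 59 = 50
  50^2 mod 59 = (50 * 50) mod 59 = 22
  50^3 mod 59 = (22 * 50) mod 59 = 38
  50^4 mod 59 = (38 * 50) mod 59 = 12
  50^5 mod 59 = (12 * 50) mod 59 = 10
  50^6 mod 59 = (10 * 50) mod 59 = 28
  50^7 mod 59 = (28 * 50) mod 59 = 43
Result: A = 43.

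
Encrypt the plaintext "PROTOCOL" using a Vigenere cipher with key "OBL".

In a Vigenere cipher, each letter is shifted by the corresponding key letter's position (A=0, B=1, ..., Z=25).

Step 1: Repeat key to match plaintext length:
  Plaintext: PROTOCOL
  Key:       OBLOBLOB
Step 2: Encrypt each letter:
  P(15) + O(14) = (15+14) mod 26 = 3 = D
  R(17) + B(1) = (17+1) mod 26 = 18 = S
  O(14) + L(11) = (14+11) mod 26 = 25 = Z
  T(19) + O(14) = (19+14) mod 26 = 7 = H
  O(14) + B(1) = (14+1) mod 26 = 15 = P
  C(2) + L(11) = (2+11) mod 26 = 13 = N
  O(14) + O(14) = (14+14) mod 26 = 2 = C
  L(11) + B(1) = (11+1) mod 26 = 12 = M
Ciphertext: DSZHPNCM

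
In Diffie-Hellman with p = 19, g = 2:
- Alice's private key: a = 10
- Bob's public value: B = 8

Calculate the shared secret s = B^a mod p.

Step 1: s = B^a mod p = 8^10 mod 19.
  8^1 mod 19 = 8
  8^2 mod 19 = (8 * 8) mod 19 = 7
  8^3 mod 19 = (7 * 8) mod 19 = 18
  8^4 mod 19 = (18 * 8) mod 19 = 11
  8^5 mod 19 = (11 * 8) mod 19 = 12
  8^6 mod 19 = (12 * 8) mod 19 = 1
  8^7 mod 19 = (1 * 8) mod 19 = 8
  8^8 mod 19 = (8 * 8) mod 19 = 7
  8^9 mod 19 = (7 * 8) mod 19 = 18
  8^10 mod 19 = (18 * 8) mod 19 = 11
Result: shared secret = 11.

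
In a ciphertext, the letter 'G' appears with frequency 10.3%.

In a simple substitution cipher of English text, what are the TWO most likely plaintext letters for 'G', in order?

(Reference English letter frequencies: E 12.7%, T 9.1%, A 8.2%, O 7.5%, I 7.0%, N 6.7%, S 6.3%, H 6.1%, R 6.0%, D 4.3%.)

Step 1: Observed frequency of 'G' is 10.3%.
Step 2: Compute distances to each reference frequency and sort:
  T (9.1%): difference = 1.2% <-- BEST
  A (8.2%): difference = 2.1% <-- RUNNER-UP
  E (12.7%): difference = 2.4%
  O (7.5%): difference = 2.8%
  I (7.0%): difference = 3.3%
Step 3: Most likely is 'T' (9.1%, diff 1.2%); second most likely is 'A' (8.2%, diff 2.1%).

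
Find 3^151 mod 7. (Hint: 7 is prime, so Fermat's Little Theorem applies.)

Step 1: Since 7 is prime, by Fermat's Little Theorem: 3^6 = 1 (mod 7).
Step 2: Reduce exponent: 151 mod 6 = 1.
Step 3: So 3^151 = 3^1 (mod 7).
Step 4: 3^1 mod 7 = 3.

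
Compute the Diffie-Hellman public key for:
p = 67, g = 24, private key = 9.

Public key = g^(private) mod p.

Step 1: A = g^a mod p = 24^9 mod 67.
  24^1 mod 67 = 24
  24^2 mod 67 = (24 * 24) mod 67 = 40
  24^3 mod 67 = (40 * 24) mod 67 = 22
  24^4 mod 67 = (22 * 24) mod 67 = 59
  24^5 mod 67 = (59 * 24) mod 67 = 9
  24^6 mod 67 = (9 * 24) mod 67 = 15
  24^7 mod 67 = (15 * 24) mod 67 = 25
  24^8 mod 67 = (25 * 24) mod 67 = 64
  24^9 mod 67 = (64 * 24) mod 67 = 62
Result: A = 62.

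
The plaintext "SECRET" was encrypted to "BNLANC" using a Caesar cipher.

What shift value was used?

Step 1: Compare first letters: S (position 18) -> B (position 1).
Step 2: Shift = (1 - 18) mod 26 = 9.
The shift value is 9.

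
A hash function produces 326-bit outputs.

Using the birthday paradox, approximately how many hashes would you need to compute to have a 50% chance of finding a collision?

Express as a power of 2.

Step 1: The birthday paradox gives collision probability ~50% after sqrt(2^n) = 2^(n/2) hashes.
Step 2: For 326-bit output: 2^(326/2) = 2^163.
Step 3: Approximately 2^163 hash computations needed.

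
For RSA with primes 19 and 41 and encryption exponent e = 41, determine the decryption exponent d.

Step 1: n = 19 * 41 = 779.
Step 2: phi(n) = 18 * 40 = 720.
Step 3: Find d such that 41 * d = 1 (mod 720).
Step 4: d = 41^(-1) mod 720 = 281.
Verification: 41 * 281 = 11521 = 16 * 720 + 1.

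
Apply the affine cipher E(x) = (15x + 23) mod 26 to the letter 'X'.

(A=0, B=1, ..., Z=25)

Step 1: Convert 'X' to number: x = 23.
Step 2: E(23) = (15 * 23 + 23) mod 26 = 368 mod 26 = 4.
Step 3: Convert 4 back to letter: E.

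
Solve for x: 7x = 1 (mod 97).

Step 1: We need x such that 7 * x = 1 (mod 97).
Step 2: Using the extended Euclidean algorithm or trial:
  7 * 14 = 98 = 1 * 97 + 1.
Step 3: Since 98 mod 97 = 1, the inverse is x = 14.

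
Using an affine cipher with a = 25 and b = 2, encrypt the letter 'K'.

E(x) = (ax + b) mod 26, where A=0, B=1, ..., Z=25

Step 1: Convert 'K' to number: x = 10.
Step 2: E(10) = (25 * 10 + 2) mod 26 = 252 mod 26 = 18.
Step 3: Convert 18 back to letter: S.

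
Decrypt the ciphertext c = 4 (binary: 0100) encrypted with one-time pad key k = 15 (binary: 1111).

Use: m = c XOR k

Step 1: XOR ciphertext with key:
  Ciphertext: 0100
  Key:        1111
  XOR:        1011
Step 2: Plaintext = 1011 = 11 in decimal.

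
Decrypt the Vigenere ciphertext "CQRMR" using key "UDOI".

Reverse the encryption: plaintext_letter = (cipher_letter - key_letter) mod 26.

Step 1: Extend key: UDOIU
Step 2: Decrypt each letter (c - k) mod 26:
  C(2) - U(20) = (2-20) mod 26 = 8 = I
  Q(16) - D(3) = (16-3) mod 26 = 13 = N
  R(17) - O(14) = (17-14) mod 26 = 3 = D
  M(12) - I(8) = (12-8) mod 26 = 4 = E
  R(17) - U(20) = (17-20) mod 26 = 23 = X
Plaintext: INDEX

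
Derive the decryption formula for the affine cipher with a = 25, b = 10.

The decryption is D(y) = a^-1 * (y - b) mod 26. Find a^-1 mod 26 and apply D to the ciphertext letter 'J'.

Step 1: Find a^-1, the modular inverse of 25 mod 26.
Step 2: We need 25 * a^-1 = 1 (mod 26).
Step 3: 25 * 25 = 625 = 24 * 26 + 1, so a^-1 = 25.
Step 4: D(y) = 25(y - 10) mod 26.
Step 5: Apply to 'J' (y = 9): D(9) = 25 * (9 - 10) mod 26 = 25 * -1 mod 26 = 1 -> 'B'.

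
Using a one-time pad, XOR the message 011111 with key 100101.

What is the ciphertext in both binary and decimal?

Step 1: Write out the XOR operation bit by bit:
  Message: 011111
  Key:     100101
  XOR:     111010
Step 2: Convert to decimal: 111010 = 58.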